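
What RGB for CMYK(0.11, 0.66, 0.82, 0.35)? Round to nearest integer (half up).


R = 255 × (1-C) × (1-K) = 255 × 0.89 × 0.65 = 147.5175 → 148
G = 255 × (1-M) × (1-K) = 255 × 0.34 × 0.65 = 56.355 → 56
B = 255 × (1-Y) × (1-K) = 255 × 0.18 × 0.65 = 29.835 → 30
= RGB(148, 56, 30)


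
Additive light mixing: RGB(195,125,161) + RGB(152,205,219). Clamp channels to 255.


Additive: each channel = min(255, C₁+C₂)
R: 195+152 = 347 → 255
G: 125+205 = 330 → 255
B: 161+219 = 380 → 255
= RGB(255, 255, 255)


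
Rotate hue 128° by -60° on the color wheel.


New hue = (H + rotation) mod 360
New hue = (128 -60) mod 360
= 68 mod 360
= 68°


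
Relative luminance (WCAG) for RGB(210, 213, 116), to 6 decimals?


Linearize each channel (sRGB transfer function): c = v/255; c_lin = c/12.92 if c ≤ 0.04045, else ((c+0.055)/1.055)^2.4
  R: 210/255 ≈ 0.823529 > 0.04045 → ((0.823529+0.055)/1.055)^2.4 ≈ 0.644480
  G: 213/255 ≈ 0.835294 > 0.04045 → ((0.835294+0.055)/1.055)^2.4 ≈ 0.665387
  B: 116/255 ≈ 0.454902 > 0.04045 → ((0.454902+0.055)/1.055)^2.4 ≈ 0.174647
R_lin = 0.644480, G_lin = 0.665387, B_lin = 0.174647
L = 0.2126×R + 0.7152×G + 0.0722×B
L = 0.2126×0.644480 + 0.7152×0.665387 + 0.0722×0.174647
L ≈ 0.625511


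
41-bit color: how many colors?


Colors = 2^bits = 2^41
= 2,199,023,255,552 colors


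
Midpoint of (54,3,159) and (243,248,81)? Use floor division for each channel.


Midpoint: each channel = ⌊(C₁+C₂)/2⌋
R: ⌊(54+243)/2⌋ = 148
G: ⌊(3+248)/2⌋ = 125
B: ⌊(159+81)/2⌋ = 120
= RGB(148, 125, 120)


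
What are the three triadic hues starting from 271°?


Triadic: equally spaced at 120° intervals
H1 = 271°
H2 = (271 + 120) mod 360 = 31°
H3 = (271 + 240) mod 360 = 151°
Triadic = 271°, 31°, 151°


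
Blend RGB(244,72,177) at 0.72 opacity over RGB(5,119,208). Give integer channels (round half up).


C = α×F + (1-α)×B, with 1-α = 0.28
R: 0.72×244 + 0.28×5 = 175.68 + 1.40 = 177.08 → 177
G: 0.72×72 + 0.28×119 = 51.84 + 33.32 = 85.16 → 85
B: 0.72×177 + 0.28×208 = 127.44 + 58.24 = 185.68 → 186
= RGB(177, 85, 186)


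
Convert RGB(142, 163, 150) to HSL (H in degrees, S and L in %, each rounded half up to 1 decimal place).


Normalize: R'=142/255≈0.5569, G'=163/255≈0.6392, B'=150/255≈0.5882
Max=163/255, Min=142/255, Δ=Max-Min=21/255
L = (Max+Min)/2 = (163+142)/510 = 305/510 = 0.59803… → L = 59.8%
L > 0.5 → S = Δ/(2-Max-Min) = 21/(510-163-142) = 21/205 = 0.10243… → S = 10.2%
(the 1/255 factors cancel in S and H, so raw channel differences can be used)
Max is G' → H = 60 × ((B-R)/Δ + 2) = 60 × ((150-142)/21 + 2)
  8/21 + 2 = 0.3809… + 2 = 2.3809…
  H = 60 × 2.3809… = 142.857…° → H = 142.9°
= HSL(142.9°, 10.2%, 59.8%)


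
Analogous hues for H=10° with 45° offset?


Base hue: 10°
Left analog: (10 - 45) mod 360 = 325°
Right analog: (10 + 45) mod 360 = 55°
Analogous hues = 325° and 55°


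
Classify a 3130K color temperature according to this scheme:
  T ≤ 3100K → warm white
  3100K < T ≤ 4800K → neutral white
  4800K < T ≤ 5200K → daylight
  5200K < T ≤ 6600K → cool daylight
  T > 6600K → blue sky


Temperature: 3130K
3100K < 3130K ≤ 4800K → neutral white
Classification: neutral white


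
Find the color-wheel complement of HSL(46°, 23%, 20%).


Complement = opposite side of color wheel = hue + 180°
H' = (46 + 180) mod 360 = 226°
S and L unchanged.
= HSL(226°, 23%, 20%)


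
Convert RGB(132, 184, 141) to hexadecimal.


R = 132 → 84 (hex)
G = 184 → B8 (hex)
B = 141 → 8D (hex)
Hex = #84B88D


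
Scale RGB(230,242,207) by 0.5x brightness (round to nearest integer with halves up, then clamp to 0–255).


Multiply each channel by 0.5, round half up, clamp to [0, 255]
R: 230×0.5 = 115
G: 242×0.5 = 121
B: 207×0.5 = 103.5 → round → 104
= RGB(115, 121, 104)


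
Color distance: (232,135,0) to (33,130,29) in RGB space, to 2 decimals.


d = √[(R₁-R₂)² + (G₁-G₂)² + (B₁-B₂)²]
d = √[(232-33)² + (135-130)² + (0-29)²]
d = √[39601 + 25 + 841]
d = √40467
d ≈ 201.16


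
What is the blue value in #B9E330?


Color: #B9E330
R = B9 = 185
G = E3 = 227
B = 30 = 48
Blue = 48


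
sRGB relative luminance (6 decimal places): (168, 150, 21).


Linearize each channel (sRGB transfer function): c = v/255; c_lin = c/12.92 if c ≤ 0.04045, else ((c+0.055)/1.055)^2.4
  R: 168/255 ≈ 0.658824 > 0.04045 → ((0.658824+0.055)/1.055)^2.4 ≈ 0.391572
  G: 150/255 ≈ 0.588235 > 0.04045 → ((0.588235+0.055)/1.055)^2.4 ≈ 0.304987
  B: 21/255 ≈ 0.082353 > 0.04045 → ((0.082353+0.055)/1.055)^2.4 ≈ 0.007499
R_lin = 0.391572, G_lin = 0.304987, B_lin = 0.007499
L = 0.2126×R + 0.7152×G + 0.0722×B
L = 0.2126×0.391572 + 0.7152×0.304987 + 0.0722×0.007499
L ≈ 0.301917


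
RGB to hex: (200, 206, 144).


R = 200 → C8 (hex)
G = 206 → CE (hex)
B = 144 → 90 (hex)
Hex = #C8CE90


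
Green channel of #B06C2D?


Color: #B06C2D
R = B0 = 176
G = 6C = 108
B = 2D = 45
Green = 108


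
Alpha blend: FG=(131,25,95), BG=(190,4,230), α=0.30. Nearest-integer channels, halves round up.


C = α×F + (1-α)×B, with 1-α = 0.70
R: 0.30×131 + 0.70×190 = 39.30 + 133.00 = 172.30 → 172
G: 0.30×25 + 0.70×4 = 7.50 + 2.80 = 10.30 → 10
B: 0.30×95 + 0.70×230 = 28.50 + 161.00 = 189.50 → 190
= RGB(172, 10, 190)


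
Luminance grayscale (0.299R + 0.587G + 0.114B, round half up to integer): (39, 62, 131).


Gray = 0.299×R + 0.587×G + 0.114×B
Gray = 0.299×39 + 0.587×62 + 0.114×131
Gray = 11.661 + 36.394 + 14.934
Gray = 62.989 → round half up → 63
Gray = 63


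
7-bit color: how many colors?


Colors = 2^bits = 2^7
= 128 colors


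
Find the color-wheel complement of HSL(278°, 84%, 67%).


Complement = opposite side of color wheel = hue + 180°
H' = (278 + 180) mod 360 = 98°
S and L unchanged.
= HSL(98°, 84%, 67%)


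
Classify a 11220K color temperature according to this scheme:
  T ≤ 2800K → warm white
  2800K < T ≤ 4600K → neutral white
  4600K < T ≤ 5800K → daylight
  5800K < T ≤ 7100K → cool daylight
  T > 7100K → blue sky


Temperature: 11220K
11220K > 7100K → blue sky
Classification: blue sky


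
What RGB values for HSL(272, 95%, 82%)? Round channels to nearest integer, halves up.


H=272°, S=0.95, L=0.82
C = (1-|2L-1|)×S = (1-|0.64|)×0.95 = 0.342
H' = H/60 = 272/60 ≈ 4.5333; X = C×(1-|H' mod 2 - 1|) = 0.1824
m = L - C/2 = 0.82 - 0.171 = 0.649
Sector ⌊H'⌋ = 4 → (R',G',B') = (0.1824, 0.0, 0.342)
RGB = ((R'+m)×255, (G'+m)×255, (B'+m)×255) = (212.007, 165.495, 252.705)
Round half up → RGB(212, 165, 253)


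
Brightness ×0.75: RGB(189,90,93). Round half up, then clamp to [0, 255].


Multiply each channel by 0.75, round half up, clamp to [0, 255]
R: 189×0.75 = 141.75 → round → 142
G: 90×0.75 = 67.5 → round → 68
B: 93×0.75 = 69.75 → round → 70
= RGB(142, 68, 70)


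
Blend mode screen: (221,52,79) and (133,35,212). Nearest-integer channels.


Screen: C = 255 - (255-A)×(255-B)/255, rounded to nearest integer
R: 255 - (255-221)×(255-133)/255 = 255 - 4148/255 ≈ 255 - 16.267 = 238.733 → 239
G: 255 - (255-52)×(255-35)/255 = 255 - 44660/255 ≈ 255 - 175.137 = 79.863 → 80
B: 255 - (255-79)×(255-212)/255 = 255 - 7568/255 ≈ 255 - 29.678 = 225.322 → 225
= RGB(239, 80, 225)


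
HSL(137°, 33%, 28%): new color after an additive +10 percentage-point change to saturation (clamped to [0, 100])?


Original S = 33%
Adjustment = +10 percentage points
New S = 33 + (10) = 43
Clamp to [0, 100] → 43
= HSL(137°, 43%, 28%)


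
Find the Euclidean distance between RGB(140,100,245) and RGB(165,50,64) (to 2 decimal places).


d = √[(R₁-R₂)² + (G₁-G₂)² + (B₁-B₂)²]
d = √[(140-165)² + (100-50)² + (245-64)²]
d = √[625 + 2500 + 32761]
d = √35886
d ≈ 189.44


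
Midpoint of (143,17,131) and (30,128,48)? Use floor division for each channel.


Midpoint: each channel = ⌊(C₁+C₂)/2⌋
R: ⌊(143+30)/2⌋ = 86
G: ⌊(17+128)/2⌋ = 72
B: ⌊(131+48)/2⌋ = 89
= RGB(86, 72, 89)


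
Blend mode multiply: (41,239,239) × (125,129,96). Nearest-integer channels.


Multiply: C = A×B/255, rounded to nearest integer
R: 41×125/255 = 5125/255 ≈ 20.098 → 20
G: 239×129/255 = 30831/255 ≈ 120.906 → 121
B: 239×96/255 = 22944/255 ≈ 89.976 → 90
= RGB(20, 121, 90)


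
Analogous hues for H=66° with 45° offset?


Base hue: 66°
Left analog: (66 - 45) mod 360 = 21°
Right analog: (66 + 45) mod 360 = 111°
Analogous hues = 21° and 111°


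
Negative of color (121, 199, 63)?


Invert: (255-R, 255-G, 255-B)
R: 255-121 = 134
G: 255-199 = 56
B: 255-63 = 192
= RGB(134, 56, 192)


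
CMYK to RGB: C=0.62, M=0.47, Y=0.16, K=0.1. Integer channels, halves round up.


R = 255 × (1-C) × (1-K) = 255 × 0.38 × 0.90 = 87.21 → 87
G = 255 × (1-M) × (1-K) = 255 × 0.53 × 0.90 = 121.635 → 122
B = 255 × (1-Y) × (1-K) = 255 × 0.84 × 0.90 = 192.78 → 193
= RGB(87, 122, 193)


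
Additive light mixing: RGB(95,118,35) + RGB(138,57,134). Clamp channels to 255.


Additive: each channel = min(255, C₁+C₂)
R: 95+138 = 233 → 233
G: 118+57 = 175 → 175
B: 35+134 = 169 → 169
= RGB(233, 175, 169)


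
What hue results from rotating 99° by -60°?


New hue = (H + rotation) mod 360
New hue = (99 -60) mod 360
= 39 mod 360
= 39°


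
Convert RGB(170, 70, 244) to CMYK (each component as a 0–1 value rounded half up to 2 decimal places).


R'=170/255≈0.6667, G'=70/255≈0.2745, B'=244/255≈0.9569
K = 1 - max(R',G',B') = 1 - 244/255 = 11/255 = 0.04313… → 0.04
(1-R'-K)/(1-K) simplifies to (max-R)/max with max = 244:
C = (244-170)/244 = 74/244 = 0.30327… → 0.30
M = (244-70)/244 = 174/244 = 0.71311… → 0.71
Y = (244-244)/244 = 0/244 = 0 → 0.00
= CMYK(0.30, 0.71, 0.00, 0.04)


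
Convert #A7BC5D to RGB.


A7 → 167 (R)
BC → 188 (G)
5D → 93 (B)
= RGB(167, 188, 93)


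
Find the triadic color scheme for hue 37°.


Triadic: equally spaced at 120° intervals
H1 = 37°
H2 = (37 + 120) mod 360 = 157°
H3 = (37 + 240) mod 360 = 277°
Triadic = 37°, 157°, 277°


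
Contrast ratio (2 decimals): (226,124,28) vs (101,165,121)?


Linearize each sRGB channel c=v/255: c/12.92 if c ≤ 0.04045 else ((c+0.055)/1.055)^2.4
L = 0.2126×R_lin + 0.7152×G_lin + 0.0722×B_lin
Color 1 (226,124,28):
  R=226: 226/255≈0.8863 > 0.04045 → ((0.8863+0.055)/1.055)^2.4 ≈ 0.76052
  G=124: 124/255≈0.4863 > 0.04045 → ((0.4863+0.055)/1.055)^2.4 ≈ 0.20156
  B=28: 28/255≈0.1098 > 0.04045 → ((0.1098+0.055)/1.055)^2.4 ≈ 0.01161
  L1 = 0.2126×0.76052 + 0.7152×0.20156 + 0.0722×0.01161 ≈ 0.30668
Color 2 (101,165,121):
  R=101: 101/255≈0.3961 > 0.04045 → ((0.3961+0.055)/1.055)^2.4 ≈ 0.13014
  G=165: 165/255≈0.6471 > 0.04045 → ((0.6471+0.055)/1.055)^2.4 ≈ 0.37626
  B=121: 121/255≈0.4745 > 0.04045 → ((0.4745+0.055)/1.055)^2.4 ≈ 0.19120
  L2 = 0.2126×0.13014 + 0.7152×0.37626 + 0.0722×0.19120 ≈ 0.31057
Lighter = 0.31057, Darker = 0.30668
Ratio = (L_lighter + 0.05) / (L_darker + 0.05)
Ratio = (0.31057 + 0.05) / (0.30668 + 0.05) = 0.36057 / 0.35668 ≈ 1.0109
Ratio ≈ 1.01:1


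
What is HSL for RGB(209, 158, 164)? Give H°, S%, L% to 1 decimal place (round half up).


Normalize: R'=209/255≈0.8196, G'=158/255≈0.6196, B'=164/255≈0.6431
Max=209/255, Min=158/255, Δ=Max-Min=51/255
L = (Max+Min)/2 = (209+158)/510 = 367/510 = 0.71960… → L = 72.0%
L > 0.5 → S = Δ/(2-Max-Min) = 51/(510-209-158) = 51/143 = 0.35664… → S = 35.7%
(the 1/255 factors cancel in S and H, so raw channel differences can be used)
Max is R' → H = 60 × (((G-B)/Δ) mod 6) = 60 × (((158-164)/51) mod 6)
  (-6)/51 = -0.1176…; negative, so add 6 → 5.8823…
  H = 60 × 5.8823… = 352.941…° → H = 352.9°
= HSL(352.9°, 35.7%, 72.0%)


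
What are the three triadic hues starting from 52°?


Triadic: equally spaced at 120° intervals
H1 = 52°
H2 = (52 + 120) mod 360 = 172°
H3 = (52 + 240) mod 360 = 292°
Triadic = 52°, 172°, 292°


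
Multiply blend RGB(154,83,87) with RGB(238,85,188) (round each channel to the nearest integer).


Multiply: C = A×B/255, rounded to nearest integer
R: 154×238/255 = 36652/255 ≈ 143.733 → 144
G: 83×85/255 = 7055/255 ≈ 27.667 → 28
B: 87×188/255 = 16356/255 ≈ 64.141 → 64
= RGB(144, 28, 64)


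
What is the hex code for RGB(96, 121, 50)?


R = 96 → 60 (hex)
G = 121 → 79 (hex)
B = 50 → 32 (hex)
Hex = #607932


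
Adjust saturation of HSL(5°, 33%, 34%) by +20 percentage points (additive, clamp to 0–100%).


Original S = 33%
Adjustment = +20 percentage points
New S = 33 + (20) = 53
Clamp to [0, 100] → 53
= HSL(5°, 53%, 34%)


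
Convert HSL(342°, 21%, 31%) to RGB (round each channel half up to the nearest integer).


H=342°, S=0.21, L=0.31
C = (1-|2L-1|)×S = (1-|-0.38|)×0.21 = 0.1302
H' = H/60 = 342/60 ≈ 5.7000; X = C×(1-|H' mod 2 - 1|) = 0.03906
m = L - C/2 = 0.31 - 0.0651 = 0.2449
Sector ⌊H'⌋ = 5 → (R',G',B') = (0.1302, 0.0, 0.03906)
RGB = ((R'+m)×255, (G'+m)×255, (B'+m)×255) = (95.6505, 62.4495, 72.4098)
Round half up → RGB(96, 62, 72)


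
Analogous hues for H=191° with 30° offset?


Base hue: 191°
Left analog: (191 - 30) mod 360 = 161°
Right analog: (191 + 30) mod 360 = 221°
Analogous hues = 161° and 221°


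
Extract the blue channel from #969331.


Color: #969331
R = 96 = 150
G = 93 = 147
B = 31 = 49
Blue = 49


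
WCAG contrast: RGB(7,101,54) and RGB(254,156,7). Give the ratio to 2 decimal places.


Linearize each sRGB channel c=v/255: c/12.92 if c ≤ 0.04045 else ((c+0.055)/1.055)^2.4
L = 0.2126×R_lin + 0.7152×G_lin + 0.0722×B_lin
Color 1 (7,101,54):
  R=7: 7/255≈0.0275 ≤ 0.04045 → 0.0275/12.92 ≈ 0.00212
  G=101: 101/255≈0.3961 > 0.04045 → ((0.3961+0.055)/1.055)^2.4 ≈ 0.13014
  B=54: 54/255≈0.2118 > 0.04045 → ((0.2118+0.055)/1.055)^2.4 ≈ 0.03689
  L1 = 0.2126×0.00212 + 0.7152×0.13014 + 0.0722×0.03689 ≈ 0.09619
Color 2 (254,156,7):
  R=254: 254/255≈0.9961 > 0.04045 → ((0.9961+0.055)/1.055)^2.4 ≈ 0.99110
  G=156: 156/255≈0.6118 > 0.04045 → ((0.6118+0.055)/1.055)^2.4 ≈ 0.33245
  B=7: 7/255≈0.0275 ≤ 0.04045 → 0.0275/12.92 ≈ 0.00212
  L2 = 0.2126×0.99110 + 0.7152×0.33245 + 0.0722×0.00212 ≈ 0.44863
Lighter = 0.44863, Darker = 0.09619
Ratio = (L_lighter + 0.05) / (L_darker + 0.05)
Ratio = (0.44863 + 0.05) / (0.09619 + 0.05) = 0.49863 / 0.14619 ≈ 3.4109
Ratio ≈ 3.41:1


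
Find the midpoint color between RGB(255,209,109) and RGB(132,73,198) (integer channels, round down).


Midpoint: each channel = ⌊(C₁+C₂)/2⌋
R: ⌊(255+132)/2⌋ = 193
G: ⌊(209+73)/2⌋ = 141
B: ⌊(109+198)/2⌋ = 153
= RGB(193, 141, 153)


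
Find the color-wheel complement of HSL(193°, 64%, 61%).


Complement = opposite side of color wheel = hue + 180°
H' = (193 + 180) mod 360 = 13°
S and L unchanged.
= HSL(13°, 64%, 61%)


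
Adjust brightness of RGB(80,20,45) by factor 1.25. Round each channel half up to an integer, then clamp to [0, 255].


Multiply each channel by 1.25, round half up, clamp to [0, 255]
R: 80×1.25 = 100
G: 20×1.25 = 25
B: 45×1.25 = 56.25 → round → 56
= RGB(100, 25, 56)


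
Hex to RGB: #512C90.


51 → 81 (R)
2C → 44 (G)
90 → 144 (B)
= RGB(81, 44, 144)


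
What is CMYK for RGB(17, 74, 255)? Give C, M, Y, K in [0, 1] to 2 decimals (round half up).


R'=17/255≈0.0667, G'=74/255≈0.2902, B'=255/255≈1.0000
K = 1 - max(R',G',B') = 1 - 255/255 = 0/255 = 0 → 0.00
(1-R'-K)/(1-K) simplifies to (max-R)/max with max = 255:
C = (255-17)/255 = 238/255 = 0.93333… → 0.93
M = (255-74)/255 = 181/255 = 0.70980… → 0.71
Y = (255-255)/255 = 0/255 = 0 → 0.00
= CMYK(0.93, 0.71, 0.00, 0.00)


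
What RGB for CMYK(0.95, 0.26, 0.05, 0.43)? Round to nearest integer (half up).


R = 255 × (1-C) × (1-K) = 255 × 0.05 × 0.57 = 7.2675 → 7
G = 255 × (1-M) × (1-K) = 255 × 0.74 × 0.57 = 107.559 → 108
B = 255 × (1-Y) × (1-K) = 255 × 0.95 × 0.57 = 138.0825 → 138
= RGB(7, 108, 138)


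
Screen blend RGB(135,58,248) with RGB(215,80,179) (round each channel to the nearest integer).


Screen: C = 255 - (255-A)×(255-B)/255, rounded to nearest integer
R: 255 - (255-135)×(255-215)/255 = 255 - 4800/255 ≈ 255 - 18.824 = 236.176 → 236
G: 255 - (255-58)×(255-80)/255 = 255 - 34475/255 ≈ 255 - 135.196 = 119.804 → 120
B: 255 - (255-248)×(255-179)/255 = 255 - 532/255 ≈ 255 - 2.086 = 252.914 → 253
= RGB(236, 120, 253)


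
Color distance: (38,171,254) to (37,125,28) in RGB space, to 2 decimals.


d = √[(R₁-R₂)² + (G₁-G₂)² + (B₁-B₂)²]
d = √[(38-37)² + (171-125)² + (254-28)²]
d = √[1 + 2116 + 51076]
d = √53193
d ≈ 230.64


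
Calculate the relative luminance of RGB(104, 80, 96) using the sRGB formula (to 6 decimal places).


Linearize each channel (sRGB transfer function): c = v/255; c_lin = c/12.92 if c ≤ 0.04045, else ((c+0.055)/1.055)^2.4
  R: 104/255 ≈ 0.407843 > 0.04045 → ((0.407843+0.055)/1.055)^2.4 ≈ 0.138432
  G: 80/255 ≈ 0.313725 > 0.04045 → ((0.313725+0.055)/1.055)^2.4 ≈ 0.080220
  B: 96/255 ≈ 0.376471 > 0.04045 → ((0.376471+0.055)/1.055)^2.4 ≈ 0.116971
R_lin = 0.138432, G_lin = 0.080220, B_lin = 0.116971
L = 0.2126×R + 0.7152×G + 0.0722×B
L = 0.2126×0.138432 + 0.7152×0.080220 + 0.0722×0.116971
L ≈ 0.095249


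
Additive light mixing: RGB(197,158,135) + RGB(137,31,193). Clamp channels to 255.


Additive: each channel = min(255, C₁+C₂)
R: 197+137 = 334 → 255
G: 158+31 = 189 → 189
B: 135+193 = 328 → 255
= RGB(255, 189, 255)


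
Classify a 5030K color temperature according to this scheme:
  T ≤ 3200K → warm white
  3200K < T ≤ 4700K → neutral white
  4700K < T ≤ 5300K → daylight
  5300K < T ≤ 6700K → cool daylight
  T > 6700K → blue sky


Temperature: 5030K
4700K < 5030K ≤ 5300K → daylight
Classification: daylight


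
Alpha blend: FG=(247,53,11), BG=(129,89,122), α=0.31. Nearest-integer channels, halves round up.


C = α×F + (1-α)×B, with 1-α = 0.69
R: 0.31×247 + 0.69×129 = 76.57 + 89.01 = 165.58 → 166
G: 0.31×53 + 0.69×89 = 16.43 + 61.41 = 77.84 → 78
B: 0.31×11 + 0.69×122 = 3.41 + 84.18 = 87.59 → 88
= RGB(166, 78, 88)


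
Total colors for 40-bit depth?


Colors = 2^bits = 2^40
= 1,099,511,627,776 colors


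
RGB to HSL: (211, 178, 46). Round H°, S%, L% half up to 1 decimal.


Normalize: R'=211/255≈0.8275, G'=178/255≈0.6980, B'=46/255≈0.1804
Max=211/255, Min=46/255, Δ=Max-Min=165/255
L = (Max+Min)/2 = (211+46)/510 = 257/510 = 0.50392… → L = 50.4%
L > 0.5 → S = Δ/(2-Max-Min) = 165/(510-211-46) = 165/253 = 0.65217… → S = 65.2%
(the 1/255 factors cancel in S and H, so raw channel differences can be used)
Max is R' → H = 60 × (((G-B)/Δ) mod 6) = 60 × (((178-46)/165) mod 6)
  132/165 = 0.8
  H = 60 × 0.8 = 48° → H = 48.0°
= HSL(48.0°, 65.2%, 50.4%)


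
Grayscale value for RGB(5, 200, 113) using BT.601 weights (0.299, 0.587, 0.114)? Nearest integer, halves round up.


Gray = 0.299×R + 0.587×G + 0.114×B
Gray = 0.299×5 + 0.587×200 + 0.114×113
Gray = 1.495 + 117.400 + 12.882
Gray = 131.777 → round half up → 132
Gray = 132


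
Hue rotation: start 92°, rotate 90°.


New hue = (H + rotation) mod 360
New hue = (92 + 90) mod 360
= 182 mod 360
= 182°


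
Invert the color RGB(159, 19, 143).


Invert: (255-R, 255-G, 255-B)
R: 255-159 = 96
G: 255-19 = 236
B: 255-143 = 112
= RGB(96, 236, 112)


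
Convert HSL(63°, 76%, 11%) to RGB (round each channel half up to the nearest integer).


H=63°, S=0.76, L=0.11
C = (1-|2L-1|)×S = (1-|-0.78|)×0.76 = 0.1672
H' = H/60 = 63/60 ≈ 1.0500; X = C×(1-|H' mod 2 - 1|) = 0.15884
m = L - C/2 = 0.11 - 0.0836 = 0.0264
Sector ⌊H'⌋ = 1 → (R',G',B') = (0.15884, 0.1672, 0.0)
RGB = ((R'+m)×255, (G'+m)×255, (B'+m)×255) = (47.2362, 49.368, 6.732)
Round half up → RGB(47, 49, 7)


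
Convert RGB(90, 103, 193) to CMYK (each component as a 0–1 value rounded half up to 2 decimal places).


R'=90/255≈0.3529, G'=103/255≈0.4039, B'=193/255≈0.7569
K = 1 - max(R',G',B') = 1 - 193/255 = 62/255 = 0.24313… → 0.24
(1-R'-K)/(1-K) simplifies to (max-R)/max with max = 193:
C = (193-90)/193 = 103/193 = 0.53367… → 0.53
M = (193-103)/193 = 90/193 = 0.46632… → 0.47
Y = (193-193)/193 = 0/193 = 0 → 0.00
= CMYK(0.53, 0.47, 0.00, 0.24)


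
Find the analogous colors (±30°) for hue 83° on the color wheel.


Base hue: 83°
Left analog: (83 - 30) mod 360 = 53°
Right analog: (83 + 30) mod 360 = 113°
Analogous hues = 53° and 113°


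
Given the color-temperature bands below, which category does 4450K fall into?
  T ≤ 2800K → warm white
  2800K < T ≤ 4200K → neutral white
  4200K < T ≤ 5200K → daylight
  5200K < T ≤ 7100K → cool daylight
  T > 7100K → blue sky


Temperature: 4450K
4200K < 4450K ≤ 5200K → daylight
Classification: daylight


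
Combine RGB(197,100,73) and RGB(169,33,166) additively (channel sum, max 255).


Additive: each channel = min(255, C₁+C₂)
R: 197+169 = 366 → 255
G: 100+33 = 133 → 133
B: 73+166 = 239 → 239
= RGB(255, 133, 239)


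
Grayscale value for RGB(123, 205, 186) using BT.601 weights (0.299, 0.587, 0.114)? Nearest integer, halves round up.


Gray = 0.299×R + 0.587×G + 0.114×B
Gray = 0.299×123 + 0.587×205 + 0.114×186
Gray = 36.777 + 120.335 + 21.204
Gray = 178.316 → round half up → 178
Gray = 178


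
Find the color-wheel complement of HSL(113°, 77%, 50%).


Complement = opposite side of color wheel = hue + 180°
H' = (113 + 180) mod 360 = 293°
S and L unchanged.
= HSL(293°, 77%, 50%)


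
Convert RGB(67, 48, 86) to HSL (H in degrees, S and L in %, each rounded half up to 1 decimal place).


Normalize: R'=67/255≈0.2627, G'=48/255≈0.1882, B'=86/255≈0.3373
Max=86/255, Min=48/255, Δ=Max-Min=38/255
L = (Max+Min)/2 = (86+48)/510 = 134/510 = 0.26274… → L = 26.3%
L ≤ 0.5 → S = Δ/(Max+Min) = 38/(86+48) = 38/134 = 0.28358… → S = 28.4%
(the 1/255 factors cancel in S and H, so raw channel differences can be used)
Max is B' → H = 60 × ((R-G)/Δ + 4) = 60 × ((67-48)/38 + 4)
  19/38 + 4 = 0.5 + 4 = 4.5
  H = 60 × 4.5 = 270° → H = 270.0°
= HSL(270.0°, 28.4%, 26.3%)


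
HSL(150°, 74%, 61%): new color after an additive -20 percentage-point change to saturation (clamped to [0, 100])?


Original S = 74%
Adjustment = -20 percentage points
New S = 74 + (-20) = 54
Clamp to [0, 100] → 54
= HSL(150°, 54%, 61%)


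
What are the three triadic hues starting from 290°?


Triadic: equally spaced at 120° intervals
H1 = 290°
H2 = (290 + 120) mod 360 = 50°
H3 = (290 + 240) mod 360 = 170°
Triadic = 290°, 50°, 170°


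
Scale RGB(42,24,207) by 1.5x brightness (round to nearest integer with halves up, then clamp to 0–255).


Multiply each channel by 1.5, round half up, clamp to [0, 255]
R: 42×1.5 = 63
G: 24×1.5 = 36
B: 207×1.5 = 310.5 → round → 311 → clamp → 255
= RGB(63, 36, 255)


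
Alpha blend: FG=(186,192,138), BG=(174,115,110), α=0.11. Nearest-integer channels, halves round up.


C = α×F + (1-α)×B, with 1-α = 0.89
R: 0.11×186 + 0.89×174 = 20.46 + 154.86 = 175.32 → 175
G: 0.11×192 + 0.89×115 = 21.12 + 102.35 = 123.47 → 123
B: 0.11×138 + 0.89×110 = 15.18 + 97.90 = 113.08 → 113
= RGB(175, 123, 113)


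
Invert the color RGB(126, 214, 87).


Invert: (255-R, 255-G, 255-B)
R: 255-126 = 129
G: 255-214 = 41
B: 255-87 = 168
= RGB(129, 41, 168)


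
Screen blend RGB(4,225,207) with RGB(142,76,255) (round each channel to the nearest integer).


Screen: C = 255 - (255-A)×(255-B)/255, rounded to nearest integer
R: 255 - (255-4)×(255-142)/255 = 255 - 28363/255 ≈ 255 - 111.227 = 143.773 → 144
G: 255 - (255-225)×(255-76)/255 = 255 - 5370/255 ≈ 255 - 21.059 = 233.941 → 234
B: 255 - (255-207)×(255-255)/255 = 255 - 0/255 ≈ 255 - 0.000 = 255.000 → 255
= RGB(144, 234, 255)


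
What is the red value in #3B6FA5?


Color: #3B6FA5
R = 3B = 59
G = 6F = 111
B = A5 = 165
Red = 59


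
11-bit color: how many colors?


Colors = 2^bits = 2^11
= 2,048 colors


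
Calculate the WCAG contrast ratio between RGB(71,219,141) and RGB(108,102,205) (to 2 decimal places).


Linearize each sRGB channel c=v/255: c/12.92 if c ≤ 0.04045 else ((c+0.055)/1.055)^2.4
L = 0.2126×R_lin + 0.7152×G_lin + 0.0722×B_lin
Color 1 (71,219,141):
  R=71: 71/255≈0.2784 > 0.04045 → ((0.2784+0.055)/1.055)^2.4 ≈ 0.06301
  G=219: 219/255≈0.8588 > 0.04045 → ((0.8588+0.055)/1.055)^2.4 ≈ 0.70838
  B=141: 141/255≈0.5529 > 0.04045 → ((0.5529+0.055)/1.055)^2.4 ≈ 0.26636
  L1 = 0.2126×0.06301 + 0.7152×0.70838 + 0.0722×0.26636 ≈ 0.53926
Color 2 (108,102,205):
  R=108: 108/255≈0.4235 > 0.04045 → ((0.4235+0.055)/1.055)^2.4 ≈ 0.14996
  G=102: 102/255≈0.4000 > 0.04045 → ((0.4000+0.055)/1.055)^2.4 ≈ 0.13287
  B=205: 205/255≈0.8039 > 0.04045 → ((0.8039+0.055)/1.055)^2.4 ≈ 0.61050
  L2 = 0.2126×0.14996 + 0.7152×0.13287 + 0.0722×0.61050 ≈ 0.17099
Lighter = 0.53926, Darker = 0.17099
Ratio = (L_lighter + 0.05) / (L_darker + 0.05)
Ratio = (0.53926 + 0.05) / (0.17099 + 0.05) = 0.58926 / 0.22099 ≈ 2.6665
Ratio ≈ 2.67:1


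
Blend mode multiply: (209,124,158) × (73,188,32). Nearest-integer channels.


Multiply: C = A×B/255, rounded to nearest integer
R: 209×73/255 = 15257/255 ≈ 59.831 → 60
G: 124×188/255 = 23312/255 ≈ 91.420 → 91
B: 158×32/255 = 5056/255 ≈ 19.827 → 20
= RGB(60, 91, 20)


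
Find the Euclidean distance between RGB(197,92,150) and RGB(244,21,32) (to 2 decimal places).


d = √[(R₁-R₂)² + (G₁-G₂)² + (B₁-B₂)²]
d = √[(197-244)² + (92-21)² + (150-32)²]
d = √[2209 + 5041 + 13924]
d = √21174
d ≈ 145.51


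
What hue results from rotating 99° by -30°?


New hue = (H + rotation) mod 360
New hue = (99 -30) mod 360
= 69 mod 360
= 69°


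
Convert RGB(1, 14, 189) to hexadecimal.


R = 1 → 01 (hex)
G = 14 → 0E (hex)
B = 189 → BD (hex)
Hex = #010EBD


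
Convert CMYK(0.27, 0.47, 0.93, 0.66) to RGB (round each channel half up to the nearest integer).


R = 255 × (1-C) × (1-K) = 255 × 0.73 × 0.34 = 63.291 → 63
G = 255 × (1-M) × (1-K) = 255 × 0.53 × 0.34 = 45.951 → 46
B = 255 × (1-Y) × (1-K) = 255 × 0.07 × 0.34 = 6.069 → 6
= RGB(63, 46, 6)


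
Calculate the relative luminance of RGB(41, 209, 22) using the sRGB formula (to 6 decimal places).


Linearize each channel (sRGB transfer function): c = v/255; c_lin = c/12.92 if c ≤ 0.04045, else ((c+0.055)/1.055)^2.4
  R: 41/255 ≈ 0.160784 > 0.04045 → ((0.160784+0.055)/1.055)^2.4 ≈ 0.022174
  G: 209/255 ≈ 0.819608 > 0.04045 → ((0.819608+0.055)/1.055)^2.4 ≈ 0.637597
  B: 22/255 ≈ 0.086275 > 0.04045 → ((0.086275+0.055)/1.055)^2.4 ≈ 0.008023
R_lin = 0.022174, G_lin = 0.637597, B_lin = 0.008023
L = 0.2126×R + 0.7152×G + 0.0722×B
L = 0.2126×0.022174 + 0.7152×0.637597 + 0.0722×0.008023
L ≈ 0.461303


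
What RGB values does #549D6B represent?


54 → 84 (R)
9D → 157 (G)
6B → 107 (B)
= RGB(84, 157, 107)


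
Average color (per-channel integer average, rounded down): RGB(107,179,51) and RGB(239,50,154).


Midpoint: each channel = ⌊(C₁+C₂)/2⌋
R: ⌊(107+239)/2⌋ = 173
G: ⌊(179+50)/2⌋ = 114
B: ⌊(51+154)/2⌋ = 102
= RGB(173, 114, 102)


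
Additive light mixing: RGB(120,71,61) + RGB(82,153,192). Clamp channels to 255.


Additive: each channel = min(255, C₁+C₂)
R: 120+82 = 202 → 202
G: 71+153 = 224 → 224
B: 61+192 = 253 → 253
= RGB(202, 224, 253)


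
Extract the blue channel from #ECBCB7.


Color: #ECBCB7
R = EC = 236
G = BC = 188
B = B7 = 183
Blue = 183


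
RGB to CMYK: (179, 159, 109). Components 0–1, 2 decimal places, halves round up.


R'=179/255≈0.7020, G'=159/255≈0.6235, B'=109/255≈0.4275
K = 1 - max(R',G',B') = 1 - 179/255 = 76/255 = 0.29803… → 0.30
(1-R'-K)/(1-K) simplifies to (max-R)/max with max = 179:
C = (179-179)/179 = 0/179 = 0 → 0.00
M = (179-159)/179 = 20/179 = 0.11173… → 0.11
Y = (179-109)/179 = 70/179 = 0.39106… → 0.39
= CMYK(0.00, 0.11, 0.39, 0.30)


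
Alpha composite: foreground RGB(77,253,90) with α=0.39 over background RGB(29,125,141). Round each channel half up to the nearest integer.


C = α×F + (1-α)×B, with 1-α = 0.61
R: 0.39×77 + 0.61×29 = 30.03 + 17.69 = 47.72 → 48
G: 0.39×253 + 0.61×125 = 98.67 + 76.25 = 174.92 → 175
B: 0.39×90 + 0.61×141 = 35.10 + 86.01 = 121.11 → 121
= RGB(48, 175, 121)


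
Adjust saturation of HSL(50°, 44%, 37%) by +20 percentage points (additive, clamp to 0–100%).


Original S = 44%
Adjustment = +20 percentage points
New S = 44 + (20) = 64
Clamp to [0, 100] → 64
= HSL(50°, 64%, 37%)


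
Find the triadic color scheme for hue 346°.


Triadic: equally spaced at 120° intervals
H1 = 346°
H2 = (346 + 120) mod 360 = 106°
H3 = (346 + 240) mod 360 = 226°
Triadic = 346°, 106°, 226°


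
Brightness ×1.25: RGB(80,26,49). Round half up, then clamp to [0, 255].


Multiply each channel by 1.25, round half up, clamp to [0, 255]
R: 80×1.25 = 100
G: 26×1.25 = 32.5 → round → 33
B: 49×1.25 = 61.25 → round → 61
= RGB(100, 33, 61)


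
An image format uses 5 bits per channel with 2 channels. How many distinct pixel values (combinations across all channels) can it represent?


Total bits = 5 bits/channel × 2 channels = 10 bits
Distinct pixel values = 2^10
= 1,024 pixel values


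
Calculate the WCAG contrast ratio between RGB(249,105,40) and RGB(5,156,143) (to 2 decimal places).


Linearize each sRGB channel c=v/255: c/12.92 if c ≤ 0.04045 else ((c+0.055)/1.055)^2.4
L = 0.2126×R_lin + 0.7152×G_lin + 0.0722×B_lin
Color 1 (249,105,40):
  R=249: 249/255≈0.9765 > 0.04045 → ((0.9765+0.055)/1.055)^2.4 ≈ 0.94731
  G=105: 105/255≈0.4118 > 0.04045 → ((0.4118+0.055)/1.055)^2.4 ≈ 0.14126
  B=40: 40/255≈0.1569 > 0.04045 → ((0.1569+0.055)/1.055)^2.4 ≈ 0.02122
  L1 = 0.2126×0.94731 + 0.7152×0.14126 + 0.0722×0.02122 ≈ 0.30396
Color 2 (5,156,143):
  R=5: 5/255≈0.0196 ≤ 0.04045 → 0.0196/12.92 ≈ 0.00152
  G=156: 156/255≈0.6118 > 0.04045 → ((0.6118+0.055)/1.055)^2.4 ≈ 0.33245
  B=143: 143/255≈0.5608 > 0.04045 → ((0.5608+0.055)/1.055)^2.4 ≈ 0.27468
  L2 = 0.2126×0.00152 + 0.7152×0.33245 + 0.0722×0.27468 ≈ 0.25792
Lighter = 0.30396, Darker = 0.25792
Ratio = (L_lighter + 0.05) / (L_darker + 0.05)
Ratio = (0.30396 + 0.05) / (0.25792 + 0.05) = 0.35396 / 0.30792 ≈ 1.1495
Ratio ≈ 1.15:1


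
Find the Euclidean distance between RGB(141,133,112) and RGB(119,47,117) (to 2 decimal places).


d = √[(R₁-R₂)² + (G₁-G₂)² + (B₁-B₂)²]
d = √[(141-119)² + (133-47)² + (112-117)²]
d = √[484 + 7396 + 25]
d = √7905
d ≈ 88.91


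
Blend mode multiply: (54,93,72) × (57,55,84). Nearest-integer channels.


Multiply: C = A×B/255, rounded to nearest integer
R: 54×57/255 = 3078/255 ≈ 12.071 → 12
G: 93×55/255 = 5115/255 ≈ 20.059 → 20
B: 72×84/255 = 6048/255 ≈ 23.718 → 24
= RGB(12, 20, 24)


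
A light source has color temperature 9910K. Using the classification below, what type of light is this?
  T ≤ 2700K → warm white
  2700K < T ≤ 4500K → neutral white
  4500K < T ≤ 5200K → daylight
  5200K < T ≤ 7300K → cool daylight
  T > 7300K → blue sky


Temperature: 9910K
9910K > 7300K → blue sky
Classification: blue sky


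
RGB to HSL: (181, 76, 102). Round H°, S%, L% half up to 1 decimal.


Normalize: R'=181/255≈0.7098, G'=76/255≈0.2980, B'=102/255≈0.4000
Max=181/255, Min=76/255, Δ=Max-Min=105/255
L = (Max+Min)/2 = (181+76)/510 = 257/510 = 0.50392… → L = 50.4%
L > 0.5 → S = Δ/(2-Max-Min) = 105/(510-181-76) = 105/253 = 0.41501… → S = 41.5%
(the 1/255 factors cancel in S and H, so raw channel differences can be used)
Max is R' → H = 60 × (((G-B)/Δ) mod 6) = 60 × (((76-102)/105) mod 6)
  (-26)/105 = -0.2476…; negative, so add 6 → 5.7523…
  H = 60 × 5.7523… = 345.142…° → H = 345.1°
= HSL(345.1°, 41.5%, 50.4%)


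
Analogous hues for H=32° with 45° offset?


Base hue: 32°
Left analog: (32 - 45) mod 360 = 347°
Right analog: (32 + 45) mod 360 = 77°
Analogous hues = 347° and 77°


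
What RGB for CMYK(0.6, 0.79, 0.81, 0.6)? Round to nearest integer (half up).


R = 255 × (1-C) × (1-K) = 255 × 0.40 × 0.40 = 40.8 → 41
G = 255 × (1-M) × (1-K) = 255 × 0.21 × 0.40 = 21.42 → 21
B = 255 × (1-Y) × (1-K) = 255 × 0.19 × 0.40 = 19.38 → 19
= RGB(41, 21, 19)


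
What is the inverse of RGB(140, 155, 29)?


Invert: (255-R, 255-G, 255-B)
R: 255-140 = 115
G: 255-155 = 100
B: 255-29 = 226
= RGB(115, 100, 226)


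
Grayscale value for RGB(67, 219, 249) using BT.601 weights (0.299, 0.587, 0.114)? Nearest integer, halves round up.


Gray = 0.299×R + 0.587×G + 0.114×B
Gray = 0.299×67 + 0.587×219 + 0.114×249
Gray = 20.033 + 128.553 + 28.386
Gray = 176.972 → round half up → 177
Gray = 177


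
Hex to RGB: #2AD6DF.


2A → 42 (R)
D6 → 214 (G)
DF → 223 (B)
= RGB(42, 214, 223)


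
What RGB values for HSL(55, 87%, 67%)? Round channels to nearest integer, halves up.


H=55°, S=0.87, L=0.67
C = (1-|2L-1|)×S = (1-|0.34|)×0.87 = 0.5742
H' = H/60 = 55/60 ≈ 0.9167; X = C×(1-|H' mod 2 - 1|) = 0.52635
m = L - C/2 = 0.67 - 0.2871 = 0.3829
Sector ⌊H'⌋ = 0 → (R',G',B') = (0.5742, 0.52635, 0.0)
RGB = ((R'+m)×255, (G'+m)×255, (B'+m)×255) = (244.0605, 231.85875, 97.6395)
Round half up → RGB(244, 232, 98)


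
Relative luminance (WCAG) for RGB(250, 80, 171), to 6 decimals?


Linearize each channel (sRGB transfer function): c = v/255; c_lin = c/12.92 if c ≤ 0.04045, else ((c+0.055)/1.055)^2.4
  R: 250/255 ≈ 0.980392 > 0.04045 → ((0.980392+0.055)/1.055)^2.4 ≈ 0.955973
  G: 80/255 ≈ 0.313725 > 0.04045 → ((0.313725+0.055)/1.055)^2.4 ≈ 0.080220
  B: 171/255 ≈ 0.670588 > 0.04045 → ((0.670588+0.055)/1.055)^2.4 ≈ 0.407240
R_lin = 0.955973, G_lin = 0.080220, B_lin = 0.407240
L = 0.2126×R + 0.7152×G + 0.0722×B
L = 0.2126×0.955973 + 0.7152×0.080220 + 0.0722×0.407240
L ≈ 0.290016


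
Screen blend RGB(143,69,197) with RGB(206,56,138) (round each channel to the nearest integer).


Screen: C = 255 - (255-A)×(255-B)/255, rounded to nearest integer
R: 255 - (255-143)×(255-206)/255 = 255 - 5488/255 ≈ 255 - 21.522 = 233.478 → 233
G: 255 - (255-69)×(255-56)/255 = 255 - 37014/255 ≈ 255 - 145.153 = 109.847 → 110
B: 255 - (255-197)×(255-138)/255 = 255 - 6786/255 ≈ 255 - 26.612 = 228.388 → 228
= RGB(233, 110, 228)


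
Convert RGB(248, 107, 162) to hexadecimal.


R = 248 → F8 (hex)
G = 107 → 6B (hex)
B = 162 → A2 (hex)
Hex = #F86BA2


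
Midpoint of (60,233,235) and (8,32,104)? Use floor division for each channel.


Midpoint: each channel = ⌊(C₁+C₂)/2⌋
R: ⌊(60+8)/2⌋ = 34
G: ⌊(233+32)/2⌋ = 132
B: ⌊(235+104)/2⌋ = 169
= RGB(34, 132, 169)


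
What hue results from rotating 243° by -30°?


New hue = (H + rotation) mod 360
New hue = (243 -30) mod 360
= 213 mod 360
= 213°


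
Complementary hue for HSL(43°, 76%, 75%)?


Complement = opposite side of color wheel = hue + 180°
H' = (43 + 180) mod 360 = 223°
S and L unchanged.
= HSL(223°, 76%, 75%)


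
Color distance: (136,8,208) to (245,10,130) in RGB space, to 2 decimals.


d = √[(R₁-R₂)² + (G₁-G₂)² + (B₁-B₂)²]
d = √[(136-245)² + (8-10)² + (208-130)²]
d = √[11881 + 4 + 6084]
d = √17969
d ≈ 134.05


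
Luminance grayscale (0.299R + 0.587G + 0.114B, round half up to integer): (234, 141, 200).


Gray = 0.299×R + 0.587×G + 0.114×B
Gray = 0.299×234 + 0.587×141 + 0.114×200
Gray = 69.966 + 82.767 + 22.800
Gray = 175.533 → round half up → 176
Gray = 176


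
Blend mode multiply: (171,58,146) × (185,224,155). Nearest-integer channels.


Multiply: C = A×B/255, rounded to nearest integer
R: 171×185/255 = 31635/255 ≈ 124.059 → 124
G: 58×224/255 = 12992/255 ≈ 50.949 → 51
B: 146×155/255 = 22630/255 ≈ 88.745 → 89
= RGB(124, 51, 89)


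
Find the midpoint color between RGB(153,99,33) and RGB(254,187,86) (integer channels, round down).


Midpoint: each channel = ⌊(C₁+C₂)/2⌋
R: ⌊(153+254)/2⌋ = 203
G: ⌊(99+187)/2⌋ = 143
B: ⌊(33+86)/2⌋ = 59
= RGB(203, 143, 59)


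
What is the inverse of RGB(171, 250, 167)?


Invert: (255-R, 255-G, 255-B)
R: 255-171 = 84
G: 255-250 = 5
B: 255-167 = 88
= RGB(84, 5, 88)


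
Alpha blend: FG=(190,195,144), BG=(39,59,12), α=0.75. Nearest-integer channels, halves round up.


C = α×F + (1-α)×B, with 1-α = 0.25
R: 0.75×190 + 0.25×39 = 142.50 + 9.75 = 152.25 → 152
G: 0.75×195 + 0.25×59 = 146.25 + 14.75 = 161.00 → 161
B: 0.75×144 + 0.25×12 = 108.00 + 3.00 = 111.00 → 111
= RGB(152, 161, 111)


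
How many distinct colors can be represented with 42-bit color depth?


Colors = 2^bits = 2^42
= 4,398,046,511,104 colors


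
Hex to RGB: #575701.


57 → 87 (R)
57 → 87 (G)
01 → 1 (B)
= RGB(87, 87, 1)


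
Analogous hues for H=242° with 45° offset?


Base hue: 242°
Left analog: (242 - 45) mod 360 = 197°
Right analog: (242 + 45) mod 360 = 287°
Analogous hues = 197° and 287°


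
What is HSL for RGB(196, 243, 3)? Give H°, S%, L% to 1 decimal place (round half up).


Normalize: R'=196/255≈0.7686, G'=243/255≈0.9529, B'=3/255≈0.0118
Max=243/255, Min=3/255, Δ=Max-Min=240/255
L = (Max+Min)/2 = (243+3)/510 = 246/510 = 0.48235… → L = 48.2%
L ≤ 0.5 → S = Δ/(Max+Min) = 240/(243+3) = 240/246 = 0.97560… → S = 97.6%
(the 1/255 factors cancel in S and H, so raw channel differences can be used)
Max is G' → H = 60 × ((B-R)/Δ + 2) = 60 × ((3-196)/240 + 2)
  -193/240 + 2 = -0.8041… + 2 = 1.1958…
  H = 60 × 1.1958… = 71.75° → H = 71.8°
= HSL(71.8°, 97.6%, 48.2%)


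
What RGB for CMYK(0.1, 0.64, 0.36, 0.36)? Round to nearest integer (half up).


R = 255 × (1-C) × (1-K) = 255 × 0.90 × 0.64 = 146.88 → 147
G = 255 × (1-M) × (1-K) = 255 × 0.36 × 0.64 = 58.752 → 59
B = 255 × (1-Y) × (1-K) = 255 × 0.64 × 0.64 = 104.448 → 104
= RGB(147, 59, 104)


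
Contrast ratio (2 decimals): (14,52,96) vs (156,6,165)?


Linearize each sRGB channel c=v/255: c/12.92 if c ≤ 0.04045 else ((c+0.055)/1.055)^2.4
L = 0.2126×R_lin + 0.7152×G_lin + 0.0722×B_lin
Color 1 (14,52,96):
  R=14: 14/255≈0.0549 > 0.04045 → ((0.0549+0.055)/1.055)^2.4 ≈ 0.00439
  G=52: 52/255≈0.2039 > 0.04045 → ((0.2039+0.055)/1.055)^2.4 ≈ 0.03434
  B=96: 96/255≈0.3765 > 0.04045 → ((0.3765+0.055)/1.055)^2.4 ≈ 0.11697
  L1 = 0.2126×0.00439 + 0.7152×0.03434 + 0.0722×0.11697 ≈ 0.03394
Color 2 (156,6,165):
  R=156: 156/255≈0.6118 > 0.04045 → ((0.6118+0.055)/1.055)^2.4 ≈ 0.33245
  G=6: 6/255≈0.0235 ≤ 0.04045 → 0.0235/12.92 ≈ 0.00182
  B=165: 165/255≈0.6471 > 0.04045 → ((0.6471+0.055)/1.055)^2.4 ≈ 0.37626
  L2 = 0.2126×0.33245 + 0.7152×0.00182 + 0.0722×0.37626 ≈ 0.09915
Lighter = 0.09915, Darker = 0.03394
Ratio = (L_lighter + 0.05) / (L_darker + 0.05)
Ratio = (0.09915 + 0.05) / (0.03394 + 0.05) = 0.14915 / 0.08394 ≈ 1.7769
Ratio ≈ 1.78:1


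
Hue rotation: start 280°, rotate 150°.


New hue = (H + rotation) mod 360
New hue = (280 + 150) mod 360
= 430 mod 360
= 70°


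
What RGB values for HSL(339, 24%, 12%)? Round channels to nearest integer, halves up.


H=339°, S=0.24, L=0.12
C = (1-|2L-1|)×S = (1-|-0.76|)×0.24 = 0.0576
H' = H/60 = 339/60 ≈ 5.6500; X = C×(1-|H' mod 2 - 1|) = 0.02016
m = L - C/2 = 0.12 - 0.0288 = 0.0912
Sector ⌊H'⌋ = 5 → (R',G',B') = (0.0576, 0.0, 0.02016)
RGB = ((R'+m)×255, (G'+m)×255, (B'+m)×255) = (37.944, 23.256, 28.3968)
Round half up → RGB(38, 23, 28)
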